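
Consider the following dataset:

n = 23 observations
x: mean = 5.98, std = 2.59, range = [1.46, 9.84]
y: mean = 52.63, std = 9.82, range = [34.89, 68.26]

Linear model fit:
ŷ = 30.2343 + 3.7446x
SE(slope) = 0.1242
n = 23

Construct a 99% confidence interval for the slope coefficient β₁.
The 99% CI for β₁ is (3.3929, 4.0963)

Confidence interval for the slope:

The 99% CI for β₁ is: β̂₁ ± t*(α/2, n-2) × SE(β̂₁)

Step 1: Find critical t-value
- Confidence level = 0.99
- Degrees of freedom = n - 2 = 23 - 2 = 21
- t*(α/2, 21) = 2.8314

Step 2: Calculate margin of error
Margin = 2.8314 × 0.1242 = 0.3517

Step 3: Construct interval
CI = 3.7446 ± 0.3517
CI = (3.3929, 4.0963)

Interpretation: We are 99% confident that the true slope β₁ lies between 3.3929 and 4.0963.
The interval does not include 0, suggesting a significant linear relationship.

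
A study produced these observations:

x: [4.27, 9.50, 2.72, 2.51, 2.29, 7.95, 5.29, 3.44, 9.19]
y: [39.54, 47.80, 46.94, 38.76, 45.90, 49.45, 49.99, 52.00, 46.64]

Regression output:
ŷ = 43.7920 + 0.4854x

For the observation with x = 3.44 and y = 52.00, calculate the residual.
Residual = 6.5382

The residual is the difference between the actual value and the predicted value:

Residual = y - ŷ

Step 1: Calculate predicted value
ŷ = 43.7920 + 0.4854 × 3.44
ŷ = 45.4618

Step 2: Calculate residual
Residual = 52.00 - 45.4618
Residual = 6.5382

Sign check: y > ŷ, so the point is above the line and the fit underestimates here.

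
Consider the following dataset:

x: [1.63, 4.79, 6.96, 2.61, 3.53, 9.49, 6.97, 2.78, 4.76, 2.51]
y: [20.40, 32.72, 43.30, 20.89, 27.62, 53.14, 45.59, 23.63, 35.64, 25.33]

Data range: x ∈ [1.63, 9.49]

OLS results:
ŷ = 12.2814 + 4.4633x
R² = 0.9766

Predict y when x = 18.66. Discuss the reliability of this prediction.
ŷ = 95.5666, but this is extrapolation (above the data range [1.63, 9.49]) and may be unreliable.

Prediction calculation:
ŷ = 12.2814 + 4.4633 × 18.66
ŷ = 95.5666

Reliability:
- Data range: x ∈ [1.63, 9.49]
- Prediction point: x = 18.66 is 9.17 units above the observed range → this is EXTRAPOLATION, not interpolation

Why that matters here:
- The linear relationship may not hold outside the observed range
- R² describes fit only over the sampled x values; it says nothing about behaviour beyond them
- The standard error of prediction grows with (x − x̄)², and x = 18.66 is far from x̄ = 4.60

Report the number if required, but flag clearly that it is an extrapolation.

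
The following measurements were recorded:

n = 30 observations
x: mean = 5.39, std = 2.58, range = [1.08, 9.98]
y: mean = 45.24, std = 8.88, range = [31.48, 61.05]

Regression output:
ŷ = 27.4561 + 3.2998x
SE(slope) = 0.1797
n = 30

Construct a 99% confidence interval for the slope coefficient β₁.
The 99% CI for β₁ is (2.8032, 3.7964)

Confidence interval for the slope:

The 99% CI for β₁ is: β̂₁ ± t*(α/2, n-2) × SE(β̂₁)

Step 1: Find critical t-value
- Confidence level = 0.99
- Degrees of freedom = n - 2 = 30 - 2 = 28
- t*(α/2, 28) = 2.7633

Step 2: Calculate margin of error
Margin = 2.7633 × 0.1797 = 0.4966

Step 3: Construct interval
CI = 3.2998 ± 0.4966
CI = (2.8032, 3.7964)

Interpretation: intervals built this way capture the true β₁ in 99% of repeated samples; here the plausible range for the per-unit effect of x on y is 2.8032 to 3.7964.
The interval does not include 0, suggesting a significant linear relationship.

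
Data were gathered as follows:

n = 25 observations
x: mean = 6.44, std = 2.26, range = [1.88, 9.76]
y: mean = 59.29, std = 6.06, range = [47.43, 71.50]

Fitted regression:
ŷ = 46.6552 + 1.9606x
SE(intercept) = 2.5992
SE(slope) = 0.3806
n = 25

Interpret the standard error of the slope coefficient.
SE(β̂₁) = 0.3806 is the estimated standard deviation of the slope estimate across repeated samples; relative to β̂₁ = 1.9606 that is 19.4%, a precise estimate.

SE(β̂₁) = s / √Sxx, where s is the residual standard deviation and Sxx = Σ(x − x̄)². It is the yardstick for how far β̂₁ = 1.9606 could plausibly be from the true slope.

Relative precision:
- SE / |β̂₁| = 0.3806 / 1.9606 = 19.4%
- Rule of thumb (under 20%: precise; 20% to under 50%: moderately precise; 50% or more: imprecise) → precise

Link to interval estimation: a confidence interval for β₁ is β̂₁ ± t* × 0.3806, so SE sets the half-width per unit of t*.

What drives SE(β̂₁): larger n (here n = 25) → smaller SE.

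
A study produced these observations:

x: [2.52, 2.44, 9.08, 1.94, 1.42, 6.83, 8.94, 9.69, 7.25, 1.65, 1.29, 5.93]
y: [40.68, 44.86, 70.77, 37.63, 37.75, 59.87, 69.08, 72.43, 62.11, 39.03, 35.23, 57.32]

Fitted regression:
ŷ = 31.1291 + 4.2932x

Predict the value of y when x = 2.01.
ŷ = 39.7584

x = 2.01 lies inside the observed range [1.29, 9.69], so the fitted equation applies directly:

ŷ = 31.1291 + 4.2932 × 2.01
ŷ = 31.1291 + 8.6293
ŷ = 39.7584

This is the fitted mean response at that x — an individual observation would come with a wider prediction interval.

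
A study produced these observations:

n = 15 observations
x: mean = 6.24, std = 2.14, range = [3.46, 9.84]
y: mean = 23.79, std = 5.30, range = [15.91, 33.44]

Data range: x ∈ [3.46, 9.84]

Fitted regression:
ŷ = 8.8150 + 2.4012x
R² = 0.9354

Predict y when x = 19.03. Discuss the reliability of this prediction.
ŷ = 54.5098, but this is extrapolation (above the data range [3.46, 9.84]) and may be unreliable.

Prediction calculation:
ŷ = 8.8150 + 2.4012 × 19.03
ŷ = 54.5098

Reliability:
- Data range: x ∈ [3.46, 9.84]
- Prediction point: x = 19.03 is 9.19 units above the observed range → this is EXTRAPOLATION, not interpolation

Why that matters here:
- R² describes fit only over the sampled x values; it says nothing about behaviour beyond them
- Real relationships often flatten, saturate, or turn nonlinear at extremes
- There are no observations near this x to validate the fitted line there

Report the number if required, but flag clearly that it is an extrapolation.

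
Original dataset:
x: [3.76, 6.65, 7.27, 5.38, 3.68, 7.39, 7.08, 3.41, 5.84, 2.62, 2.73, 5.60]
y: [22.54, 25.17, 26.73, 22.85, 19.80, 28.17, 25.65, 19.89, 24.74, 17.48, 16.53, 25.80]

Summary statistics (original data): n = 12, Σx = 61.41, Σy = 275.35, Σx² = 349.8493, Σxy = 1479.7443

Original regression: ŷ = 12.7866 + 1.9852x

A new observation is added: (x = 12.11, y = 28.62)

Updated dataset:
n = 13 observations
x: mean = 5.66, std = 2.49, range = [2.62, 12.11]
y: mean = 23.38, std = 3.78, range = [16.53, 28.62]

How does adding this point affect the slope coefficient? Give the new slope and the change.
New slope β₁ = 1.3289 versus 1.9852 before: a change of -0.6563 (-33.1%).

x = 12.11 lies well outside the original x-range [2.62, 7.39] (x̄ ≈ 5.12), so this observation has high leverage and can move the slope substantially.

Step 1: Update the sums with the new point (n goes from 12 to 13)
Σx  = 61.41 + 12.11 = 73.52
Σy  = 275.35 + 28.62 = 303.97
Σx² = 349.8493 + 12.11² = 349.8493 + 146.6521 = 496.5014
Σxy = 1479.7443 + 12.11×28.62 = 1479.7443 + 346.5882 = 1826.3325

Step 2: Recompute the slope with b₁ = (nΣxy − ΣxΣy) / (nΣx² − (Σx)²)
Numerator   = 13×1826.3325 − 73.52×303.97 = 23742.3225 − 22347.8744 = 1394.4481
Denominator = 13×496.5014 − 73.52² = 6454.5182 − 5405.1904 = 1049.3278
b₁(new) = 1394.4481 / 1049.3278 = 1.3289

(Same formula on the original sums: (12×1479.7443 − 61.41×275.35) / (12×349.8493 − 61.41²) = 847.6881 / 427.0035 = 1.9852, matching the given fit.)

Step 3: Change in slope
Δβ₁ = 1.3289 − 1.9852 = -0.6563
Relative change = -0.6563 / 1.9852 × 100% = -33.1%
→ the slope decreases when the point is added.

Because the point sits below the extension of the original line at a high-leverage x, it tilts the fit down.
In practice: examine leverage (hᵢ) and Cook's distance rather than deleting it automatically.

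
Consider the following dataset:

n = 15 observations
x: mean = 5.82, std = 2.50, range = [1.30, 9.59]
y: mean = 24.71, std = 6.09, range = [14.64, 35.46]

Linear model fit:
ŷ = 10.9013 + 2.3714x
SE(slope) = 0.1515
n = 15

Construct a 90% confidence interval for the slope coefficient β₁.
The 90% CI for β₁ is (2.1031, 2.6397)

Confidence interval for the slope:

The 90% CI for β₁ is: β̂₁ ± t*(α/2, n-2) × SE(β̂₁)

Step 1: Find critical t-value
- Confidence level = 0.9
- Degrees of freedom = n - 2 = 15 - 2 = 13
- t*(α/2, 13) = 1.7709

Step 2: Calculate margin of error
Margin = 1.7709 × 0.1515 = 0.2683

Step 3: Construct interval
CI = 2.3714 ± 0.2683
CI = (2.1031, 2.6397)

Interpretation: each one-unit increase in x is associated with a change in mean y of between 2.1031 and 2.6397, with 90% confidence.
Since 0 is outside the interval, a two-sided test at α = 0.10 would reject H₀: β₁ = 0.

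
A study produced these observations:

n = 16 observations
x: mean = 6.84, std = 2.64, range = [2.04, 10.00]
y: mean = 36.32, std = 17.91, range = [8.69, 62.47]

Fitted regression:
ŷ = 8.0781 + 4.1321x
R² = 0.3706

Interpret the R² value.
About 37.06% of the variability in y is accounted for by the regression on x (R² = 0.3706) — a moderate linear fit.

R² (coefficient of determination) measures the proportion of variance in y explained by the regression model.

Here R² = 0.3706:
- Explained: 37.06% of the variation in y
- Unexplained (residual): 100% − 37.06% = 62.94%
- Rule of thumb (below 0.3 weak; 0.3 to below 0.7 moderate; 0.7 and above strong) → moderate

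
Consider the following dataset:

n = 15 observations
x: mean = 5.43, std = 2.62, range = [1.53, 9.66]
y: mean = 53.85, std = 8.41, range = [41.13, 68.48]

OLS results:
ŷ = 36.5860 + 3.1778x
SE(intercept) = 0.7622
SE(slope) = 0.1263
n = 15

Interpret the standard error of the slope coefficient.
SE(β̂₁) = 0.1263 is the estimated standard deviation of the slope estimate across repeated samples; relative to β̂₁ = 3.1778 that is 4.0%, a precise estimate.

SE(β̂₁) = s / √Sxx, where s is the residual standard deviation and Sxx = Σ(x − x̄)². It is the yardstick for how far β̂₁ = 3.1778 could plausibly be from the true slope.

Relative precision:
- SE / |β̂₁| = 0.1263 / 3.1778 = 4.0%
- Rule of thumb (under 20%: precise; 20% to under 50%: moderately precise; 50% or more: imprecise) → precise

Link to interval estimation: a confidence interval for β₁ is β̂₁ ± t* × 0.1263, so SE sets the half-width per unit of t*.

What drives SE(β̂₁): more residual scatter → larger SE.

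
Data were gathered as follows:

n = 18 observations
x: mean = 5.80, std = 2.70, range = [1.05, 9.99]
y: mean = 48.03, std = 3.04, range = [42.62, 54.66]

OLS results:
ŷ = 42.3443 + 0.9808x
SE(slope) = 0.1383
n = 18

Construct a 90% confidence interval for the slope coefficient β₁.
The 90% CI for β₁ is (0.7393, 1.2223)

Confidence interval for the slope:

The 90% CI for β₁ is: β̂₁ ± t*(α/2, n-2) × SE(β̂₁)

Step 1: Find critical t-value
- Confidence level = 0.9
- Degrees of freedom = n - 2 = 18 - 2 = 16
- t*(α/2, 16) = 1.7459

Step 2: Calculate margin of error
Margin = 1.7459 × 0.1383 = 0.2415

Step 3: Construct interval
CI = 0.9808 ± 0.2415
CI = (0.7393, 1.2223)

Interpretation: each one-unit increase in x is associated with a change in mean y of between 0.7393 and 1.2223, with 90% confidence.
The interval does not include 0, suggesting a significant linear relationship.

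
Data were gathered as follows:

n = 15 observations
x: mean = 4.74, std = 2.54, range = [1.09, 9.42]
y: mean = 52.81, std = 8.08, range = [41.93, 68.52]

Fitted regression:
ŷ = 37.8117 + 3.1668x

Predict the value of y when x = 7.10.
ŷ = 60.2960

To predict y for x = 7.10, substitute into the regression equation:

ŷ = 37.8117 + 3.1668 × 7.10
ŷ = 37.8117 + 22.4843
ŷ = 60.2960

This is a point prediction; actual observations scatter around it by roughly the residual standard deviation.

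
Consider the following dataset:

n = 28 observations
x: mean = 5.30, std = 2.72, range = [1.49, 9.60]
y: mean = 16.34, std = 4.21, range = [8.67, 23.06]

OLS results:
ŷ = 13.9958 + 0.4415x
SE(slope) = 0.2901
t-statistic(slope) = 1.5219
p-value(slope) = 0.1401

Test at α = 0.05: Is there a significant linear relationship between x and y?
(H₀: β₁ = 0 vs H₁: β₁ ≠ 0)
p-value = 0.1401 ≥ α = 0.05, so we fail to reject H₀. The relationship is not significant.

Hypothesis test for the slope coefficient:

H₀: β₁ = 0 (no linear relationship)
H₁: β₁ ≠ 0 (linear relationship exists)

Test statistic: t = β̂₁ / SE(β̂₁) = 0.4415 / 0.2901 = 1.5219

With df = 26, the two-sided p-value for |t| = 1.5219 is 0.1401.

Decision rule: reject H₀ if p-value < α.
p-value = 0.1401 ≥ α = 0.05 → fail to reject H₀.

There is not sufficient evidence at the 5% significance level to conclude that a linear relationship exists between x and y.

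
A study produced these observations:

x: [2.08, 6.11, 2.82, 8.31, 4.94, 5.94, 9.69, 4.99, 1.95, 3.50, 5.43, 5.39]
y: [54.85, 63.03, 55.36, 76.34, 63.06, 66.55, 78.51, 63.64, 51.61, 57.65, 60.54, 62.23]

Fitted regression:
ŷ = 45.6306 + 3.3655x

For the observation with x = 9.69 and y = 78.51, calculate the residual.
Residual = 0.2677

The residual is the difference between the actual value and the predicted value:

Residual = y - ŷ

Step 1: Calculate predicted value
ŷ = 45.6306 + 3.3655 × 9.69
ŷ = 78.2423

Step 2: Calculate residual
Residual = 78.51 - 78.2423
Residual = 0.2677

Interpretation: the model underestimates the actual value by 0.2677 at this point (positive residual → observation lies above the fitted line).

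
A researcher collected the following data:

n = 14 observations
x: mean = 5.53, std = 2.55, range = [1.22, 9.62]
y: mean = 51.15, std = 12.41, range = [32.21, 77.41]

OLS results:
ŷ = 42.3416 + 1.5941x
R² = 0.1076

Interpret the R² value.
About 10.76% of the variability in y is accounted for by the regression on x (R² = 0.1076) — a weak linear fit.

The coefficient of determination R² is the fraction of the total variation in y that the fitted line accounts for.

Here R² = 0.1076:
- Explained: 10.76% of the variation in y
- Unexplained (residual): 100% − 10.76% = 89.24%
- Rule of thumb (below 0.3 weak; 0.3 to below 0.7 moderate; 0.7 and above strong) → weak

Note: R² says nothing about causation, and a high R² does not by itself mean the linear form is appropriate — check the residuals.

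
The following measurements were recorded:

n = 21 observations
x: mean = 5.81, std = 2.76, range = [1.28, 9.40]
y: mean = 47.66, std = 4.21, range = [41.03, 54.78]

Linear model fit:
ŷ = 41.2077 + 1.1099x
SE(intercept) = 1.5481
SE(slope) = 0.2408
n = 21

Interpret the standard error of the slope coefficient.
The slope 1.1099 is pinned down to within about ±0.2408 (one SE) by these data — relative uncertainty 21.7%, i.e. moderately precise.

SE(β̂₁) = s / √Sxx, where s is the residual standard deviation and Sxx = Σ(x − x̄)². It is the yardstick for how far β̂₁ = 1.1099 could plausibly be from the true slope.

Relative precision:
- SE / |β̂₁| = 0.2408 / 1.1099 = 21.7%
- Rule of thumb (under 20%: precise; 20% to under 50%: moderately precise; 50% or more: imprecise) → moderately precise

Link to the t-test: t = β̂₁ / SE(β̂₁) = 1.1099 / 0.2408 = 4.6092, the statistic for H₀: β₁ = 0.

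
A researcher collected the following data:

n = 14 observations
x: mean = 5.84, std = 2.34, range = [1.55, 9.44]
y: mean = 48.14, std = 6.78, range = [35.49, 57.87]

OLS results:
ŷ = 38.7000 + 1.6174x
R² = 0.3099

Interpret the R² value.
The model explains 30.99% of the variance in y (R² = 0.3099), leaving 69.01% unexplained; the fit is moderate.

R² = 1 − SS_res/SS_tot compares the residual scatter to the total scatter of y about its mean.

Here R² = 0.3099:
- Explained: 30.99% of the variation in y
- Unexplained (residual): 100% − 30.99% = 69.01%
- Rule of thumb (below 0.3 weak; 0.3 to below 0.7 moderate; 0.7 and above strong) → moderate

Equivalently, for simple linear regression R² = r², so |r| = √0.3099 ≈ 0.5567.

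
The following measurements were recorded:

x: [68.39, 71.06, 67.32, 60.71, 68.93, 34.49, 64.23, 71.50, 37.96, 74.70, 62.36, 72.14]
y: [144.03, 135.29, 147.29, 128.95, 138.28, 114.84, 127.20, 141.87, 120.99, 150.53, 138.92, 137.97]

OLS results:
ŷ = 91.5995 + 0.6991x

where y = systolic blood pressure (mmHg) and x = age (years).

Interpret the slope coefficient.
An increase of one year in age is associated with a 0.6991 mmHg increase in predicted blood pressure.

β₁ = 0.6991 is the change in predicted blood pressure (mmHg) per additional year of age.

Interpretation:
- Age up by 1 year → predicted blood pressure increases by 0.6991 mmHg
- The effect is assumed constant over the observed range of x (linearity)

(β₀ = 91.5995 is the fitted value at x = 0 and is not part of the slope interpretation.)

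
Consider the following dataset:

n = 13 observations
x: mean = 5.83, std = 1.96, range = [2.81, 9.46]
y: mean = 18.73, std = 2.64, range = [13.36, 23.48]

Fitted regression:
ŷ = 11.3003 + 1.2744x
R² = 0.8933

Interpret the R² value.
The model explains 89.33% of the variance in y (R² = 0.8933), leaving 10.67% unexplained; the fit is strong.

The coefficient of determination R² is the fraction of the total variation in y that the fitted line accounts for.

Here R² = 0.8933:
- Explained: 89.33% of the variation in y
- Unexplained (residual): 100% − 89.33% = 10.67%
- Rule of thumb (below 0.3 weak; 0.3 to below 0.7 moderate; 0.7 and above strong) → strong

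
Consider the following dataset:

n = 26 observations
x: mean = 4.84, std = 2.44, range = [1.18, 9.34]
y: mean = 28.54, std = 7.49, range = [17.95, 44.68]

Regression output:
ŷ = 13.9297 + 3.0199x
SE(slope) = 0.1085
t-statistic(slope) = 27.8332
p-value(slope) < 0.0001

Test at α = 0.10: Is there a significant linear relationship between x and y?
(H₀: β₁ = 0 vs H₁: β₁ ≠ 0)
p-value < 0.0001 < α = 0.10, so we reject H₀. The relationship is significant.

Hypothesis test for the slope coefficient:

H₀: β₁ = 0 (no linear relationship)
H₁: β₁ ≠ 0 (linear relationship exists)

Test statistic: t = β̂₁ / SE(β̂₁) = 3.0199 / 0.1085 = 27.8332

With df = 24, the two-sided p-value for |t| = 27.8332 is <0.0001.

Decision rule: reject H₀ if p-value < α.
p-value < 0.0001 < α = 0.10 → reject H₀.

Conclusion: the linear association between x and y is significant at the 10% level.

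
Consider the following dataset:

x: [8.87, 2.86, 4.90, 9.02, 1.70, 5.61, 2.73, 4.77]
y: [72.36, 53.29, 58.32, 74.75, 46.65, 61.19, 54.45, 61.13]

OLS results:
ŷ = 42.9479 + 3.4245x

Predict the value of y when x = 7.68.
ŷ = 69.2481

To predict y for x = 7.68, substitute into the regression equation:

ŷ = 42.9479 + 3.4245 × 7.68
ŷ = 42.9479 + 26.3002
ŷ = 69.2481

This is a point prediction; actual observations scatter around it by roughly the residual standard deviation.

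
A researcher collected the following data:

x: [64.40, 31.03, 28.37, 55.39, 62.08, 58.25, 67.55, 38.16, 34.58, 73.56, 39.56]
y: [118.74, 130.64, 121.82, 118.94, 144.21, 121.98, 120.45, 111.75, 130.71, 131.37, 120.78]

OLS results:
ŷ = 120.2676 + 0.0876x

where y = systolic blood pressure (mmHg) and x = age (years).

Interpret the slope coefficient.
For each additional year of age, predicted blood pressure increases by approximately 0.0876 mmHg.

The slope β₁ = 0.0876 gives the rate at which the fitted blood pressure changes with age.

Interpretation:
- Age up by 1 year → predicted blood pressure increases by 0.0876 mmHg
- The effect is assumed constant over the observed range of x (linearity)
- The slope describes association in these data, not necessarily a causal effect

(β₀ = 120.2676 is the fitted value at x = 0 and is not part of the slope interpretation.)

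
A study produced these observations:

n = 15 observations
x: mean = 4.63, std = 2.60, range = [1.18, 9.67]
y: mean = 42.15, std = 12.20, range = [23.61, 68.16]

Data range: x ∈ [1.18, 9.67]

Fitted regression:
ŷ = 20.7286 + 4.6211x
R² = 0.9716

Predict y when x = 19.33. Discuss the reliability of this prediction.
ŷ = 110.0545 (extrapolation — x = 19.33 lies outside [1.18, 9.67], so reliability is low).

Prediction calculation:
ŷ = 20.7286 + 4.6211 × 19.33
ŷ = 110.0545

Reliability:
- Data range: x ∈ [1.18, 9.67]
- Prediction point: x = 19.33 is 9.66 units above the observed range → this is EXTRAPOLATION, not interpolation

Why that matters here:
- R² describes fit only over the sampled x values; it says nothing about behaviour beyond them
- Real relationships often flatten, saturate, or turn nonlinear at extremes
- The standard error of prediction grows with (x − x̄)², and x = 19.33 is far from x̄ = 4.63

The R² = 0.9716 only validates the fit within [1.18, 9.67]; treat ŷ = 110.0545 with caution.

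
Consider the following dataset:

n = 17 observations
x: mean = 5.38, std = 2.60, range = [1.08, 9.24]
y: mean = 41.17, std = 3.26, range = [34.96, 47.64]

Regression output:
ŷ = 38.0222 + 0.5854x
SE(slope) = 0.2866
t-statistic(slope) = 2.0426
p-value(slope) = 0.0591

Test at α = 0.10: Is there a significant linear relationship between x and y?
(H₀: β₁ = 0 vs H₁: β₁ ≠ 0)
Reject H₀: p-value = 0.0591 < α = 0.10. The linear relationship is significant at the 10% level.

Hypothesis test for the slope coefficient:

H₀: β₁ = 0 (no linear relationship)
H₁: β₁ ≠ 0 (linear relationship exists)

Test statistic: t = β̂₁ / SE(β̂₁) = 0.5854 / 0.2866 = 2.0426

p = 0.0591: how often a slope estimate this far from 0 (in SE units) would arise by chance if β₁ were truly 0.

Decision rule: reject H₀ if p-value < α.
p-value = 0.0591 < α = 0.10 → reject H₀.

Conclusion: the linear association between x and y is significant at the 10% level.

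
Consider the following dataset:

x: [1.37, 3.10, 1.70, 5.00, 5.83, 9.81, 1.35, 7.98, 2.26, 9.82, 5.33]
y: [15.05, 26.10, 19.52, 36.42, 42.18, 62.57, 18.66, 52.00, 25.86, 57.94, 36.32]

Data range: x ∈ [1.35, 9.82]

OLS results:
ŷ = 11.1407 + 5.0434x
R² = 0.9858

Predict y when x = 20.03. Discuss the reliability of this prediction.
ŷ = 112.1600, but this is extrapolation (above the data range [1.35, 9.82]) and may be unreliable.

Prediction calculation:
ŷ = 11.1407 + 5.0434 × 20.03
ŷ = 112.1600

Reliability:
- Data range: x ∈ [1.35, 9.82]
- Prediction point: x = 20.03 is 10.21 units above the observed range → this is EXTRAPOLATION, not interpolation

Why that matters here:
- R² describes fit only over the sampled x values; it says nothing about behaviour beyond them
- The linear relationship may not hold outside the observed range
- The standard error of prediction grows with (x − x̄)², and x = 20.03 is far from x̄ = 4.87

A defensible statement: 'if the linear trend continued to x = 20.03, y would be about 112.1600' — the premise is untested.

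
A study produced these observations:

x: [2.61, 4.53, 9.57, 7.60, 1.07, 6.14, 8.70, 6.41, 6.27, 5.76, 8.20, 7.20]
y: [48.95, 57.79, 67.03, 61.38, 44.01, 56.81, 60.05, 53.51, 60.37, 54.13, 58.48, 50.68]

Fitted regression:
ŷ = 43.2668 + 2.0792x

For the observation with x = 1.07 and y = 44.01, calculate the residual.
Residual = -1.4815

The residual is the difference between the actual value and the predicted value:

Residual = y - ŷ

Step 1: Calculate predicted value
ŷ = 43.2668 + 2.0792 × 1.07
ŷ = 45.4915

Step 2: Calculate residual
Residual = 44.01 - 45.4915
Residual = -1.4815

Sign check: y < ŷ, so the point is below the line and the fit overestimates here.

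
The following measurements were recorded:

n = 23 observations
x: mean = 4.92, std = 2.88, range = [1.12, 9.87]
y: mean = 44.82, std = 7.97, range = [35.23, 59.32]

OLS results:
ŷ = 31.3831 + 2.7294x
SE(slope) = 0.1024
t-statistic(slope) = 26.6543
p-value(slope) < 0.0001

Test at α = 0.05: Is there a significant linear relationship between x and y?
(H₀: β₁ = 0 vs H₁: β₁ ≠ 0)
Since p-value < 0.0001 < α = 0.05, reject H₀ — the slope is significantly different from 0.

Hypothesis test for the slope coefficient:

H₀: β₁ = 0 (no linear relationship)
H₁: β₁ ≠ 0 (linear relationship exists)

Test statistic: t = β̂₁ / SE(β̂₁) = 2.7294 / 0.1024 = 26.6543

p < 0.0001: how often a slope estimate this far from 0 (in SE units) would arise by chance if β₁ were truly 0.

Decision rule: reject H₀ if p-value < α.
p-value < 0.0001 < α = 0.05 → reject H₀.

There is sufficient evidence at the 5% significance level to conclude that a linear relationship exists between x and y.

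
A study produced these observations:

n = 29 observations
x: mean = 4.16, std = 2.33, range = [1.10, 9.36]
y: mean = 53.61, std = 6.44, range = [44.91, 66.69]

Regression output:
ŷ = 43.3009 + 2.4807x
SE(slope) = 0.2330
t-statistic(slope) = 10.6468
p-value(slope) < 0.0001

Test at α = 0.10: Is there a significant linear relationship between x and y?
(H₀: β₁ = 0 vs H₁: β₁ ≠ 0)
Reject H₀: p-value < 0.0001 < α = 0.10. The linear relationship is significant at the 10% level.

Hypothesis test for the slope coefficient:

H₀: β₁ = 0 (no linear relationship)
H₁: β₁ ≠ 0 (linear relationship exists)

Test statistic: t = β̂₁ / SE(β̂₁) = 2.4807 / 0.2330 = 10.6468

With df = 27, the two-sided p-value for |t| = 10.6468 is <0.0001.

Decision rule: reject H₀ if p-value < α.
p-value < 0.0001 < α = 0.10 → reject H₀.

Conclusion: the linear association between x and y is significant at the 10% level.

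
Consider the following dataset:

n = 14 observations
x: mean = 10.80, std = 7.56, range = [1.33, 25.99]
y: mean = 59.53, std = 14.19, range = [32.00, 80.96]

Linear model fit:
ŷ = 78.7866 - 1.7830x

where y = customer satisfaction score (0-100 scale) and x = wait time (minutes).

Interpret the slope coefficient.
For each additional minute of wait time, predicted satisfaction score decreases by approximately 1.7830 points.

The slope β₁ = -1.7830 gives the rate at which the fitted satisfaction score changes with wait time.

Interpretation:
- Wait time up by 1 minute → predicted satisfaction score decreases by 1.7830 points
- This is a linear approximation: the same per-unit change is assumed across the whole observed x range

(β₀ = 78.7866 is the fitted value at x = 0 and is not part of the slope interpretation.)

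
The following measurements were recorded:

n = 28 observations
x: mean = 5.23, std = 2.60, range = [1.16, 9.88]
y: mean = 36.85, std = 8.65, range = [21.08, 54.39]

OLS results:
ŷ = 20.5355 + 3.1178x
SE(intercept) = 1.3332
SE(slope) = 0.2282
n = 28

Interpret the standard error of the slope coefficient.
The slope 3.1178 is pinned down to within about ±0.2282 (one SE) by these data — relative uncertainty 7.3%, i.e. precise.

SE(β̂₁) = s / √Sxx, where s is the residual standard deviation and Sxx = Σ(x − x̄)². It is the yardstick for how far β̂₁ = 3.1178 could plausibly be from the true slope.

Relative precision:
- SE / |β̂₁| = 0.2282 / 3.1178 = 7.3%
- Rule of thumb (under 20%: precise; 20% to under 50%: moderately precise; 50% or more: imprecise) → precise

Link to the t-test: t = β̂₁ / SE(β̂₁) = 3.1178 / 0.2282 = 13.6626, the statistic for H₀: β₁ = 0.

What drives SE(β̂₁): more residual scatter → larger SE; larger n (here n = 28) → smaller SE.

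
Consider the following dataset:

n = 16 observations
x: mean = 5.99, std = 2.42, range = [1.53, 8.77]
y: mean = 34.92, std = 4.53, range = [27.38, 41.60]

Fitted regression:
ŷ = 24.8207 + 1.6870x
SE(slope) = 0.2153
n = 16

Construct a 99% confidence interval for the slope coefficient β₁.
The 99% CI for β₁ is (1.0461, 2.3279)

Confidence interval for the slope:

The 99% CI for β₁ is: β̂₁ ± t*(α/2, n-2) × SE(β̂₁)

Step 1: Find critical t-value
- Confidence level = 0.99
- Degrees of freedom = n - 2 = 16 - 2 = 14
- t*(α/2, 14) = 2.9768

Step 2: Calculate margin of error
Margin = 2.9768 × 0.2153 = 0.6409

Step 3: Construct interval
CI = 1.6870 ± 0.6409
CI = (1.0461, 2.3279)

Interpretation: We are 99% confident that the true slope β₁ lies between 1.0461 and 2.3279.
Both endpoints are positive, so the data support a genuinely positive slope at this confidence level.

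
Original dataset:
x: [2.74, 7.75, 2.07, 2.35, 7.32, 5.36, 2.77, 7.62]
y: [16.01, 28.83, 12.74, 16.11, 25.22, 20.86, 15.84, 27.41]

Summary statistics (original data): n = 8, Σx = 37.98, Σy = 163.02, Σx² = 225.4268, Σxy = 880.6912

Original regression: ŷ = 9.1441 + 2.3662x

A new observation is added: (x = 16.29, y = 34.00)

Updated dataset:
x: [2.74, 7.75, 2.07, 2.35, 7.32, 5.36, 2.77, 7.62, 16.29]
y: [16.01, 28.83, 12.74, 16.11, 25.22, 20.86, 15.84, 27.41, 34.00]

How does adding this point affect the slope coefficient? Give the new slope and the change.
The slope changes from 2.3662 to 1.5074 (change of -0.8588, or -36.3%).

The new point has HIGH LEVERAGE: x = 16.29 is far from the original mean x̄ = 37.98/8 ≈ 4.75 (original range [2.07, 7.75]).

Step 1: Update the sums with the new point (n goes from 8 to 9)
Σx  = 37.98 + 16.29 = 54.27
Σy  = 163.02 + 34.00 = 197.02
Σx² = 225.4268 + 16.29² = 225.4268 + 265.3641 = 490.7909
Σxy = 880.6912 + 16.29×34.00 = 880.6912 + 553.8600 = 1434.5512

Step 2: Recompute the slope with b₁ = (nΣxy − ΣxΣy) / (nΣx² − (Σx)²)
Numerator   = 9×1434.5512 − 54.27×197.02 = 12910.9608 − 10692.2754 = 2218.6854
Denominator = 9×490.7909 − 54.27² = 4417.1181 − 2945.2329 = 1471.8852
b₁(new) = 2218.6854 / 1471.8852 = 1.5074

(Same formula on the original sums: (8×880.6912 − 37.98×163.02) / (8×225.4268 − 37.98²) = 854.0300 / 360.9340 = 2.3662, matching the given fit.)

Step 3: Change in slope
Δβ₁ = 1.5074 − 2.3662 = -0.8588
Relative change = -0.8588 / 2.3662 × 100% = -36.3%
→ the slope decreases when the point is added.

Because the point sits below the extension of the original line at a high-leverage x, it tilts the fit down.
In practice: refit with and without it and report both if conclusions differ; examine leverage (hᵢ) and Cook's distance rather than deleting it automatically.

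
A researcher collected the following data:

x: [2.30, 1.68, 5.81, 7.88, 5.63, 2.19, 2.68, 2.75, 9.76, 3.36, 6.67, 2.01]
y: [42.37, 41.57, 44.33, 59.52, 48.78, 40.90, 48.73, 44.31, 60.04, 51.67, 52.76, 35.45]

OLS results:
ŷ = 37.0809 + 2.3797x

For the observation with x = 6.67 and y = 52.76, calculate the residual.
Residual = -0.1935

The residual is the difference between the actual value and the predicted value:

Residual = y - ŷ

Step 1: Calculate predicted value
ŷ = 37.0809 + 2.3797 × 6.67
ŷ = 52.9535

Step 2: Calculate residual
Residual = 52.76 - 52.9535
Residual = -0.1935

Sign check: y < ŷ, so the point is below the line and the fit overestimates here.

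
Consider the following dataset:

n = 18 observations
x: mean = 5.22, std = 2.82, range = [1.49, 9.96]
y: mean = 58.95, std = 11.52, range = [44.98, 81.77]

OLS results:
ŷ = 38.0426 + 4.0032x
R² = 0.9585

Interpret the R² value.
About 95.85% of the variability in y is accounted for by the regression on x (R² = 0.9585) — a strong linear fit.

R² = 1 − SS_res/SS_tot compares the residual scatter to the total scatter of y about its mean.

Here R² = 0.9585:
- Explained: 95.85% of the variation in y
- Unexplained (residual): 100% − 95.85% = 4.15%
- Rule of thumb (below 0.3 weak; 0.3 to below 0.7 moderate; 0.7 and above strong) → strong

Note: R² says nothing about causation, and a high R² does not by itself mean the linear form is appropriate — check the residuals.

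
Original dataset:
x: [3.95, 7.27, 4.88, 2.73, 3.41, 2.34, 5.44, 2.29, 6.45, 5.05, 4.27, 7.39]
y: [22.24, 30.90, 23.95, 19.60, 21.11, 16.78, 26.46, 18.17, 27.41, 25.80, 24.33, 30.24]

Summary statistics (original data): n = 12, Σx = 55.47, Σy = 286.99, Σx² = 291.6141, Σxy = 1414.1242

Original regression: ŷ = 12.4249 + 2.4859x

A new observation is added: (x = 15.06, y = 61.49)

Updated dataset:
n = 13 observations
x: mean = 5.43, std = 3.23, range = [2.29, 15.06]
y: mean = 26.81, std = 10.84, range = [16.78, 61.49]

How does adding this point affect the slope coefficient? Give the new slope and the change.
The slope changes from 2.4859 to 3.3110 (change of +0.8251, or +33.2%).

The new point has HIGH LEVERAGE: x = 15.06 is far from the original mean x̄ = 55.47/12 ≈ 4.62 (original range [2.29, 7.39]).

Step 1: Update the sums with the new point (n goes from 12 to 13)
Σx  = 55.47 + 15.06 = 70.53
Σy  = 286.99 + 61.49 = 348.48
Σx² = 291.6141 + 15.06² = 291.6141 + 226.8036 = 518.4177
Σxy = 1414.1242 + 15.06×61.49 = 1414.1242 + 926.0394 = 2340.1636

Step 2: Recompute the slope with b₁ = (nΣxy − ΣxΣy) / (nΣx² − (Σx)²)
Numerator   = 13×2340.1636 − 70.53×348.48 = 30422.1268 − 24578.2944 = 5843.8324
Denominator = 13×518.4177 − 70.53² = 6739.4301 − 4974.4809 = 1764.9492
b₁(new) = 5843.8324 / 1764.9492 = 3.3110

(Same formula on the original sums: (12×1414.1242 − 55.47×286.99) / (12×291.6141 − 55.47²) = 1050.1551 / 422.4483 = 2.4859, matching the given fit.)

Step 3: Change in slope
Δβ₁ = 3.3110 − 2.4859 = +0.8251
Relative change = +0.8251 / 2.4859 × 100% = +33.2%
→ the slope increases when the point is added.

A high-leverage point only changes the slope if it is off the original line; here y = 61.49 is above the original trend, so the slope increases.
In practice: investigate whether it comes from the same population as the rest of the sample.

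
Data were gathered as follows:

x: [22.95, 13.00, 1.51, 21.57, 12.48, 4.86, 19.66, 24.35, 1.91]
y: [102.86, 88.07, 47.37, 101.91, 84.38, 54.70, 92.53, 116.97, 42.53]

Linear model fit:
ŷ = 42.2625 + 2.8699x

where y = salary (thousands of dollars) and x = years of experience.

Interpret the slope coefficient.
An increase of one year in experience is associated with a 2.8699 thousand dollars increase in predicted salary.

β₁ = 2.8699 is the change in predicted salary (thousand dollars) per additional year of experience.

Interpretation:
- Experience up by 1 year → predicted salary increases by 2.8699 thousand dollars
- The effect is assumed constant over the observed range of x (linearity)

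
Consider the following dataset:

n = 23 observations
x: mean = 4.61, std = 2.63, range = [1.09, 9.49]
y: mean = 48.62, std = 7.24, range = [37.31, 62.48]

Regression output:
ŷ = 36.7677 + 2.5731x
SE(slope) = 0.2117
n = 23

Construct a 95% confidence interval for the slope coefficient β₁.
The 95% CI for β₁ is (2.1328, 3.0134)

Confidence interval for the slope:

The 95% CI for β₁ is: β̂₁ ± t*(α/2, n-2) × SE(β̂₁)

Step 1: Find critical t-value
- Confidence level = 0.95
- Degrees of freedom = n - 2 = 23 - 2 = 21
- t*(α/2, 21) = 2.0796

Step 2: Calculate margin of error
Margin = 2.0796 × 0.2117 = 0.4403

Step 3: Construct interval
CI = 2.5731 ± 0.4403
CI = (2.1328, 3.0134)

Interpretation: We are 95% confident that the true slope β₁ lies between 2.1328 and 3.0134.
Both endpoints are positive, so the data support a genuinely positive slope at this confidence level.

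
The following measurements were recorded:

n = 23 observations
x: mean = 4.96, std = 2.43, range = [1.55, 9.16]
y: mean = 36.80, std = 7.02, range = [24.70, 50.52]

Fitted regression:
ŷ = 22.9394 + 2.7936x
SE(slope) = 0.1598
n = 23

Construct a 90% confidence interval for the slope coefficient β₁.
The 90% CI for β₁ is (2.5186, 3.0686)

Confidence interval for the slope:

The 90% CI for β₁ is: β̂₁ ± t*(α/2, n-2) × SE(β̂₁)

Step 1: Find critical t-value
- Confidence level = 0.9
- Degrees of freedom = n - 2 = 23 - 2 = 21
- t*(α/2, 21) = 1.7207

Step 2: Calculate margin of error
Margin = 1.7207 × 0.1598 = 0.2750

Step 3: Construct interval
CI = 2.7936 ± 0.2750
CI = (2.5186, 3.0686)

Interpretation: We are 90% confident that the true slope β₁ lies between 2.5186 and 3.0686.
Both endpoints are positive, so the data support a genuinely positive slope at this confidence level.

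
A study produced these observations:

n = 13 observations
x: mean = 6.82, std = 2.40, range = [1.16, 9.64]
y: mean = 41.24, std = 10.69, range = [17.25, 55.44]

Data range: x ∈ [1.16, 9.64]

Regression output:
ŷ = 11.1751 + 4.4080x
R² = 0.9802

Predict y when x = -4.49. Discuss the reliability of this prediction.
ŷ = -8.6168, but this is extrapolation (below the data range [1.16, 9.64]) and may be unreliable.

Prediction calculation:
ŷ = 11.1751 + 4.4080 × (-4.49)
ŷ = -8.6168

Reliability:
- Data range: x ∈ [1.16, 9.64]
- Prediction point: x = -4.49 is 5.65 units below the observed range → this is EXTRAPOLATION, not interpolation

Why that matters here:
- Real relationships often flatten, saturate, or turn nonlinear at extremes
- There are no observations near this x to validate the fitted line there
- R² describes fit only over the sampled x values; it says nothing about behaviour beyond them

A defensible statement: 'if the linear trend continued to x = -4.49, y would be about -8.6168' — the premise is untested.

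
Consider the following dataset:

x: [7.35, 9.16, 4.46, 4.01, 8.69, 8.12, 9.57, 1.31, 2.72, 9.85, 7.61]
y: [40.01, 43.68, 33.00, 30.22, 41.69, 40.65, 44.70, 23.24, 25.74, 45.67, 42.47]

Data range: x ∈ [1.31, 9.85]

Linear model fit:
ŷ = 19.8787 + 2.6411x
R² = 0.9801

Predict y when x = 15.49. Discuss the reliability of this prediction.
ŷ = 60.7893 (extrapolation — x = 15.49 lies outside [1.31, 9.85], so reliability is low).

Prediction calculation:
ŷ = 19.8787 + 2.6411 × 15.49
ŷ = 60.7893

Reliability:
- Data range: x ∈ [1.31, 9.85]
- Prediction point: x = 15.49 is 5.64 units above the observed range → this is EXTRAPOLATION, not interpolation

Why that matters here:
- R² describes fit only over the sampled x values; it says nothing about behaviour beyond them
- The linear relationship may not hold outside the observed range
- The standard error of prediction grows with (x − x̄)², and x = 15.49 is far from x̄ = 6.62

Report the number if required, but flag clearly that it is an extrapolation.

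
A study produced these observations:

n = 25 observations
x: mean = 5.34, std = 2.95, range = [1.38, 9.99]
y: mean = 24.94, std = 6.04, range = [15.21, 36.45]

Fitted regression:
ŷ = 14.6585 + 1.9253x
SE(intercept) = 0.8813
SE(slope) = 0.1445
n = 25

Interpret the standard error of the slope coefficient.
SE(slope) = 0.1445 measures the uncertainty in the estimated slope. The coefficient is estimated precisely (SE/|β̂₁| = 7.5%).

What SE measures:
- The standard error quantifies the sampling variability of the coefficient estimate
- It is the estimated standard deviation of β̂₁ across hypothetical repeated samples of the same size
- Smaller SE → more precise estimate

Relative precision:
- SE / |β̂₁| = 0.1445 / 1.9253 = 7.5%
- Rule of thumb (under 20%: precise; 20% to under 50%: moderately precise; 50% or more: imprecise) → precise

Rough 95% range (±2 SE): 1.9253 ± 0.2890 → (1.6363, 2.2143).

What drives SE(β̂₁): larger n (here n = 25) → smaller SE; wider spread of x values → smaller SE.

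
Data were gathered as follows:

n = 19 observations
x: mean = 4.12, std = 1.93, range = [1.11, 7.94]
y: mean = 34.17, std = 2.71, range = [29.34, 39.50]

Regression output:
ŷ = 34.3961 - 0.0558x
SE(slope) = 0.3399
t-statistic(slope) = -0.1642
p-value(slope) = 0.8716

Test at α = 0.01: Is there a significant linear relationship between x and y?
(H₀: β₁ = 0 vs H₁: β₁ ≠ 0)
p-value = 0.8716 ≥ α = 0.01, so we fail to reject H₀. The relationship is not significant.

Hypothesis test for the slope coefficient:

H₀: β₁ = 0 (no linear relationship)
H₁: β₁ ≠ 0 (linear relationship exists)

Test statistic: t = β̂₁ / SE(β̂₁) = -0.0558 / 0.3399 = -0.1642

p = 0.8716: how often a slope estimate this far from 0 (in SE units) would arise by chance if β₁ were truly 0.

Decision rule: reject H₀ if p-value < α.
p-value = 0.8716 ≥ α = 0.01 → fail to reject H₀.

There is not sufficient evidence at the 1% significance level to conclude that a linear relationship exists between x and y.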